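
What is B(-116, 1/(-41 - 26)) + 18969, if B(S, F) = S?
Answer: 18853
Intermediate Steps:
B(-116, 1/(-41 - 26)) + 18969 = -116 + 18969 = 18853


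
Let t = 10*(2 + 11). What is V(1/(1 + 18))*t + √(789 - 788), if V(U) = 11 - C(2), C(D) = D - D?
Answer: 1431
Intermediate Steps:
t = 130 (t = 10*13 = 130)
C(D) = 0
V(U) = 11 (V(U) = 11 - 1*0 = 11 + 0 = 11)
V(1/(1 + 18))*t + √(789 - 788) = 11*130 + √(789 - 788) = 1430 + √1 = 1430 + 1 = 1431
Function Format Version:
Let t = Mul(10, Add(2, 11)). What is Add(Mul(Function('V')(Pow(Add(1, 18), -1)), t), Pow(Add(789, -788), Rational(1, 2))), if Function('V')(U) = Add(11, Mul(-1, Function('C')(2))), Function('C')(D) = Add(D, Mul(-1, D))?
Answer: 1431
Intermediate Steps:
t = 130 (t = Mul(10, 13) = 130)
Function('C')(D) = 0
Function('V')(U) = 11 (Function('V')(U) = Add(11, Mul(-1, 0)) = Add(11, 0) = 11)
Add(Mul(Function('V')(Pow(Add(1, 18), -1)), t), Pow(Add(789, -788), Rational(1, 2))) = Add(Mul(11, 130), Pow(Add(789, -788), Rational(1, 2))) = Add(1430, Pow(1, Rational(1, 2))) = Add(1430, 1) = 1431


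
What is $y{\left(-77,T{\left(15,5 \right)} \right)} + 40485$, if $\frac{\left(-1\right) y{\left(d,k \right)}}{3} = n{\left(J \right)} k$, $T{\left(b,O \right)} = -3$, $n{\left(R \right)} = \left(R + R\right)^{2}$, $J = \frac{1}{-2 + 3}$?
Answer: $40521$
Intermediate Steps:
$J = 1$ ($J = 1^{-1} = 1$)
$n{\left(R \right)} = 4 R^{2}$ ($n{\left(R \right)} = \left(2 R\right)^{2} = 4 R^{2}$)
$y{\left(d,k \right)} = - 12 k$ ($y{\left(d,k \right)} = - 3 \cdot 4 \cdot 1^{2} k = - 3 \cdot 4 \cdot 1 k = - 3 \cdot 4 k = - 12 k$)
$y{\left(-77,T{\left(15,5 \right)} \right)} + 40485 = \left(-12\right) \left(-3\right) + 40485 = 36 + 40485 = 40521$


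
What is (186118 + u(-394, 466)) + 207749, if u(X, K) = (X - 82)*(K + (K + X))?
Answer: 137779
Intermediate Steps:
u(X, K) = (-82 + X)*(X + 2*K)
(186118 + u(-394, 466)) + 207749 = (186118 + ((-394)² - 164*466 - 82*(-394) + 2*466*(-394))) + 207749 = (186118 + (155236 - 76424 + 32308 - 367208)) + 207749 = (186118 - 256088) + 207749 = -69970 + 207749 = 137779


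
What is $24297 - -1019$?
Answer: $25316$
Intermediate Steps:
$24297 - -1019 = 24297 + \left(1045 - 26\right) = 24297 + 1019 = 25316$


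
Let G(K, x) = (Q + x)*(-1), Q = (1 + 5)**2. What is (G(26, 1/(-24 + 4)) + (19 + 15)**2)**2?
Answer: 501804801/400 ≈ 1.2545e+6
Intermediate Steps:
Q = 36 (Q = 6**2 = 36)
G(K, x) = -36 - x (G(K, x) = (36 + x)*(-1) = -36 - x)
(G(26, 1/(-24 + 4)) + (19 + 15)**2)**2 = ((-36 - 1/(-24 + 4)) + (19 + 15)**2)**2 = ((-36 - 1/(-20)) + 34**2)**2 = ((-36 - 1*(-1/20)) + 1156)**2 = ((-36 + 1/20) + 1156)**2 = (-719/20 + 1156)**2 = (22401/20)**2 = 501804801/400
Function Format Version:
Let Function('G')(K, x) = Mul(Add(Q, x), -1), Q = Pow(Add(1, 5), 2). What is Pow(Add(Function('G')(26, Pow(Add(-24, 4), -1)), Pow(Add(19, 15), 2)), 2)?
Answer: Rational(501804801, 400) ≈ 1.2545e+6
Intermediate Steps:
Q = 36 (Q = Pow(6, 2) = 36)
Function('G')(K, x) = Add(-36, Mul(-1, x)) (Function('G')(K, x) = Mul(Add(36, x), -1) = Add(-36, Mul(-1, x)))
Pow(Add(Function('G')(26, Pow(Add(-24, 4), -1)), Pow(Add(19, 15), 2)), 2) = Pow(Add(Add(-36, Mul(-1, Pow(Add(-24, 4), -1))), Pow(Add(19, 15), 2)), 2) = Pow(Add(Add(-36, Mul(-1, Pow(-20, -1))), Pow(34, 2)), 2) = Pow(Add(Add(-36, Mul(-1, Rational(-1, 20))), 1156), 2) = Pow(Add(Add(-36, Rational(1, 20)), 1156), 2) = Pow(Add(Rational(-719, 20), 1156), 2) = Pow(Rational(22401, 20), 2) = Rational(501804801, 400)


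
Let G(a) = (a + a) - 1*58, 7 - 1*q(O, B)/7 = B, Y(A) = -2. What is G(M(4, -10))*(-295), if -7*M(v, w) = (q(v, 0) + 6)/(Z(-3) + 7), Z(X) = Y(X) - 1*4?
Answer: 152220/7 ≈ 21746.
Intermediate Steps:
q(O, B) = 49 - 7*B
Z(X) = -6 (Z(X) = -2 - 1*4 = -2 - 4 = -6)
M(v, w) = -55/7 (M(v, w) = -((49 - 7*0) + 6)/(7*(-6 + 7)) = -((49 + 0) + 6)/(7*1) = -(49 + 6)/7 = -55/7)
G(a) = -58 + 2*a (G(a) = 2*a - 58 = -58 + 2*a)
G(M(4, -10))*(-295) = (-58 + 2*(-55/7))*(-295) = (-58 - 110/7)*(-295) = -516/7*(-295) = 152220/7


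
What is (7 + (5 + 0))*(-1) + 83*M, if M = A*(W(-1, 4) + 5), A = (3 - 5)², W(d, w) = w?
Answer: 2976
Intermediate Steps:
A = 4 (A = (-2)² = 4)
M = 36 (M = 4*(4 + 5) = 4*9 = 36)
(7 + (5 + 0))*(-1) + 83*M = (7 + (5 + 0))*(-1) + 83*36 = (7 + 5)*(-1) + 2988 = 12*(-1) + 2988 = -12 + 2988 = 2976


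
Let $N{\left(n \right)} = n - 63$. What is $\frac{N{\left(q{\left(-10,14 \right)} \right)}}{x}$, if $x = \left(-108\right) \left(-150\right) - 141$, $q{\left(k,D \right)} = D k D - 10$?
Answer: $- \frac{2033}{16059} \approx -0.1266$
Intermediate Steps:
$q{\left(k,D \right)} = -10 + k D^{2}$ ($q{\left(k,D \right)} = k D^{2} - 10 = -10 + k D^{2}$)
$x = 16059$ ($x = 16200 - 141 = 16059$)
$N{\left(n \right)} = -63 + n$
$\frac{N{\left(q{\left(-10,14 \right)} \right)}}{x} = \frac{-63 - \left(10 + 10 \cdot 14^{2}\right)}{16059} = \left(-63 - 1970\right) \frac{1}{16059} = \left(-2033\right) \frac{1}{16059} = - \frac{2033}{16059}$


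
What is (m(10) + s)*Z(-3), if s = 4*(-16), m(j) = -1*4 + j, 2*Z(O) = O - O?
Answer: 0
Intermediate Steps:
Z(O) = 0 (Z(O) = (O - O)/2 = (½)*0 = 0)
m(j) = -4 + j
s = -64
(m(10) + s)*Z(-3) = ((-4 + 10) - 64)*0 = (6 - 64)*0 = -58*0 = 0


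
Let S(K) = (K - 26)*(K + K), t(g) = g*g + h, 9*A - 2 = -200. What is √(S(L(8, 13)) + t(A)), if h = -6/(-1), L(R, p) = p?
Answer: 2*√38 ≈ 12.329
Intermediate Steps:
h = 6 (h = -6*(-1) = 6)
A = -22 (A = 2/9 + (⅑)*(-200) = 2/9 - 200/9 = -22)
t(g) = 6 + g² (t(g) = g*g + 6 = g² + 6 = 6 + g²)
S(K) = 2*K*(-26 + K) (S(K) = (-26 + K)*(2*K) = 2*K*(-26 + K))
√(S(L(8, 13)) + t(A)) = √(2*13*(-26 + 13) + (6 + (-22)²)) = √(2*13*(-13) + (6 + 484)) = √(-338 + 490) = √152 = 2*√38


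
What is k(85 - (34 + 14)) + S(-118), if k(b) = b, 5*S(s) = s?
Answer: 67/5 ≈ 13.400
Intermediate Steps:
S(s) = s/5
k(85 - (34 + 14)) + S(-118) = (85 - (34 + 14)) + (1/5)*(-118) = (85 - 1*48) - 118/5 = (85 - 48) - 118/5 = 37 - 118/5 = 67/5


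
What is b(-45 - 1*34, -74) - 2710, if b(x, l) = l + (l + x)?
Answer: -2937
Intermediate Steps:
b(x, l) = x + 2*l
b(-45 - 1*34, -74) - 2710 = ((-45 - 1*34) + 2*(-74)) - 2710 = ((-45 - 34) - 148) - 2710 = (-79 - 148) - 2710 = -227 - 2710 = -2937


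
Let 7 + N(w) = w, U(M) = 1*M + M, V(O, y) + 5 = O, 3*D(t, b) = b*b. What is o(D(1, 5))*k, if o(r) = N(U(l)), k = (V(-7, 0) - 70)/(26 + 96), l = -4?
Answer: 615/61 ≈ 10.082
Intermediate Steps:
D(t, b) = b²/3 (D(t, b) = (b*b)/3 = b²/3)
V(O, y) = -5 + O
U(M) = 2*M (U(M) = M + M = 2*M)
k = -41/61 (k = ((-5 - 7) - 70)/(26 + 96) = (-12 - 70)/122 = -82*1/122 = -41/61 ≈ -0.67213)
N(w) = -7 + w
o(r) = -15 (o(r) = -7 + 2*(-4) = -7 - 8 = -15)
o(D(1, 5))*k = -15*(-41/61) = 615/61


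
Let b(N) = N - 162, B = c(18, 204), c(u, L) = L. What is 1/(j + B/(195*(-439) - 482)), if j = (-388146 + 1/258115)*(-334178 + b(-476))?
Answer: 22220346005/2887700418954764551228 ≈ 7.6948e-12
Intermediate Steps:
B = 204
b(N) = -162 + N
j = 33543977824233824/258115 (j = (-388146 + 1/258115)*(-334178 + (-162 - 476)) = (-388146 + 1/258115)*(-334178 - 638) = -100186304789/258115*(-334816) = 33543977824233824/258115 ≈ 1.2996e+11)
1/(j + B/(195*(-439) - 482)) = 1/(33543977824233824/258115 + 204/(195*(-439) - 482)) = 1/(33543977824233824/258115 + 204/(-85605 - 482)) = 1/(33543977824233824/258115 + 204/(-86087)) = 1/(33543977824233824/258115 + 204*(-1/86087)) = 1/(33543977824233824/258115 - 204/86087) = 1/(2887700418954764551228/22220346005) = 22220346005/2887700418954764551228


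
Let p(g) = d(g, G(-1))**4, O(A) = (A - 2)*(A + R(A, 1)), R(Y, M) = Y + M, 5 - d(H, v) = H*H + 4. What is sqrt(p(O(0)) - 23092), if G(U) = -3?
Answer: I*sqrt(23011) ≈ 151.69*I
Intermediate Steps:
d(H, v) = 1 - H**2 (d(H, v) = 5 - (H*H + 4) = 5 - (H**2 + 4) = 5 - (4 + H**2) = 5 + (-4 - H**2) = 1 - H**2)
R(Y, M) = M + Y
O(A) = (1 + 2*A)*(-2 + A) (O(A) = (A - 2)*(A + (1 + A)) = (-2 + A)*(1 + 2*A) = (1 + 2*A)*(-2 + A))
p(g) = (1 - g**2)**4
sqrt(p(O(0)) - 23092) = sqrt((-1 + (-2 - 3*0 + 2*0**2)**2)**4 - 23092) = sqrt((-1 + (-2 + 0 + 2*0)**2)**4 - 23092) = sqrt((-1 + (-2 + 0 + 0)**2)**4 - 23092) = sqrt((-1 + (-2)**2)**4 - 23092) = sqrt((-1 + 4)**4 - 23092) = sqrt(3**4 - 23092) = sqrt(81 - 23092) = sqrt(-23011) = I*sqrt(23011)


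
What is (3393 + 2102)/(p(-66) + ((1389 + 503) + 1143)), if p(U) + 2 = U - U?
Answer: 5495/3033 ≈ 1.8117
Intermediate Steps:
p(U) = -2 (p(U) = -2 + (U - U) = -2 + 0 = -2)
(3393 + 2102)/(p(-66) + ((1389 + 503) + 1143)) = (3393 + 2102)/(-2 + ((1389 + 503) + 1143)) = 5495/(-2 + (1892 + 1143)) = 5495/(-2 + 3035) = 5495/3033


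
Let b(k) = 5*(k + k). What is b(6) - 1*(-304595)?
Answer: 304655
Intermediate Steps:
b(k) = 10*k (b(k) = 5*(2*k) = 10*k)
b(6) - 1*(-304595) = 10*6 - 1*(-304595) = 60 + 304595 = 304655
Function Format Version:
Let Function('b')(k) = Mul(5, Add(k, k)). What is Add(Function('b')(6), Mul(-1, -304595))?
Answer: 304655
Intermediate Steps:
Function('b')(k) = Mul(10, k) (Function('b')(k) = Mul(5, Mul(2, k)) = Mul(10, k))
Add(Function('b')(6), Mul(-1, -304595)) = Add(Mul(10, 6), Mul(-1, -304595)) = Add(60, 304595) = 304655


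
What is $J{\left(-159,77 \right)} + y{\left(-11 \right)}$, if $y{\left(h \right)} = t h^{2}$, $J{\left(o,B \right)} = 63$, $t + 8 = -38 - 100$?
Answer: $-17603$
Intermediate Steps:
$t = -146$ ($t = -8 - 138 = -146$)
$y{\left(h \right)} = - 146 h^{2}$
$J{\left(-159,77 \right)} + y{\left(-11 \right)} = 63 - 146 \left(-11\right)^{2} = 63 - 17666 = -17603$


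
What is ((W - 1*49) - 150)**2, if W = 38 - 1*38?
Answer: 39601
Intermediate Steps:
W = 0 (W = 38 - 38 = 0)
((W - 1*49) - 150)**2 = ((0 - 1*49) - 150)**2 = ((0 - 49) - 150)**2 = (-49 - 150)**2 = (-199)**2 = 39601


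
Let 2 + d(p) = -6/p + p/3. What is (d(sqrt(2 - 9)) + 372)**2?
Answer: 8624075/63 + 18500*I*sqrt(7)/21 ≈ 1.3689e+5 + 2330.8*I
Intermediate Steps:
d(p) = -2 - 6/p + p/3 (d(p) = -2 + (-6/p + p/3) = -2 - 6/p + p/3)
(d(sqrt(2 - 9)) + 372)**2 = ((-2 - 6/sqrt(2 - 9) + sqrt(2 - 9)/3) + 372)**2 = ((-2 - 6*(-I*sqrt(7)/7) + sqrt(-7)/3) + 372)**2 = ((-2 - 6*(-I*sqrt(7)/7) + (I*sqrt(7))/3) + 372)**2 = ((-2 - (-6)*I*sqrt(7)/7 + I*sqrt(7)/3) + 372)**2 = ((-2 + 6*I*sqrt(7)/7 + I*sqrt(7)/3) + 372)**2 = ((-2 + 25*I*sqrt(7)/21) + 372)**2 = (370 + 25*I*sqrt(7)/21)**2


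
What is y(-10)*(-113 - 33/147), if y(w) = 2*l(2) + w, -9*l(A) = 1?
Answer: 510416/441 ≈ 1157.4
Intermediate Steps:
l(A) = -⅑ (l(A) = -⅑*1 = -⅑)
y(w) = -2/9 + w (y(w) = 2*(-⅑) + w = -2/9 + w)
y(-10)*(-113 - 33/147) = (-2/9 - 10)*(-113 - 33/147) = -92*(-113 - 33*1/147)/9 = -92*(-113 - 11/49)/9 = -92/9*(-5548/49) = 510416/441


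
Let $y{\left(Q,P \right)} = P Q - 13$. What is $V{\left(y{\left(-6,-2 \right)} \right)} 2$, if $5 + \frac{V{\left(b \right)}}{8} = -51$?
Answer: $-896$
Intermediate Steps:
$y{\left(Q,P \right)} = -13 + P Q$ ($y{\left(Q,P \right)} = P Q - 13 = -13 + P Q$)
$V{\left(b \right)} = -448$ ($V{\left(b \right)} = -40 + 8 \left(-51\right) = -40 - 408 = -448$)
$V{\left(y{\left(-6,-2 \right)} \right)} 2 = \left(-448\right) 2 = -896$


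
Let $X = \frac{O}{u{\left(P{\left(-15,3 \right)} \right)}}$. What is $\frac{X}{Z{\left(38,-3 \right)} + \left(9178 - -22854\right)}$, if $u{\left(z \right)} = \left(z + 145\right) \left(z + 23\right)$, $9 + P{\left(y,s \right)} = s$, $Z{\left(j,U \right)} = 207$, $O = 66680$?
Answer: $\frac{66680}{76180757} \approx 0.00087529$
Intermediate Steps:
$P{\left(y,s \right)} = -9 + s$
$u{\left(z \right)} = \left(23 + z\right) \left(145 + z\right)$ ($u{\left(z \right)} = \left(145 + z\right) \left(23 + z\right) = \left(23 + z\right) \left(145 + z\right)$)
$X = \frac{66680}{2363}$ ($X = \frac{66680}{3335 + \left(-9 + 3\right)^{2} + 168 \left(-9 + 3\right)} = \frac{66680}{3335 + \left(-6\right)^{2} + 168 \left(-6\right)} = \frac{66680}{3335 + 36 - 1008} = \frac{66680}{2363} \approx 28.218$)
$\frac{X}{Z{\left(38,-3 \right)} + \left(9178 - -22854\right)} = \frac{66680}{2363 \left(207 + \left(9178 - -22854\right)\right)} = \frac{66680}{2363 \left(207 + \left(9178 + 22854\right)\right)} = \frac{66680}{2363 \left(207 + 32032\right)} = \frac{66680}{2363 \cdot 32239} = \frac{66680}{2363} \cdot \frac{1}{32239} = \frac{66680}{76180757}$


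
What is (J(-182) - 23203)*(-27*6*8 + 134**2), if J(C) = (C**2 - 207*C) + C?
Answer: 789900580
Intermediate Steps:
J(C) = C**2 - 206*C
(J(-182) - 23203)*(-27*6*8 + 134**2) = (-182*(-206 - 182) - 23203)*(-27*6*8 + 134**2) = (-182*(-388) - 23203)*(-162*8 + 17956) = (70616 - 23203)*(-1296 + 17956) = 47413*16660 = 789900580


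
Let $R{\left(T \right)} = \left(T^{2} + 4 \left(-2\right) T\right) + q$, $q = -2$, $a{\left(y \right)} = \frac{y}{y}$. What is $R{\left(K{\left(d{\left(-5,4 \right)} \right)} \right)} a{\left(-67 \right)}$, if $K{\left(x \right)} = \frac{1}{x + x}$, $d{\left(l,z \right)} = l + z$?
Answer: $\frac{9}{4} \approx 2.25$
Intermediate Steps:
$a{\left(y \right)} = 1$
$K{\left(x \right)} = \frac{1}{2 x}$
$R{\left(T \right)} = -2 + T^{2} - 8 T$ ($R{\left(T \right)} = \left(T^{2} + 4 \left(-2\right) T\right) - 2 = \left(T^{2} - 8 T\right) - 2 = -2 + T^{2} - 8 T$)
$R{\left(K{\left(d{\left(-5,4 \right)} \right)} \right)} a{\left(-67 \right)} = \left(-2 + \left(\frac{1}{2 \left(-5 + 4\right)}\right)^{2} - 8 \frac{1}{2 \left(-5 + 4\right)}\right) 1 = \left(-2 + \left(\frac{1}{2 \left(-1\right)}\right)^{2} - 8 \frac{1}{2 \left(-1\right)}\right) 1 = \left(-2 + \left(\frac{1}{2} \left(-1\right)\right)^{2} - 8 \cdot \frac{1}{2} \left(-1\right)\right) 1 = \left(-2 + \left(- \frac{1}{2}\right)^{2} - -4\right) 1 = \left(-2 + \frac{1}{4} + 4\right) 1 = \frac{9}{4} \cdot 1 = \frac{9}{4}$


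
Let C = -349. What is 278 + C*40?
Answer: -13682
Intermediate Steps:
278 + C*40 = 278 - 349*40 = 278 - 13960 = -13682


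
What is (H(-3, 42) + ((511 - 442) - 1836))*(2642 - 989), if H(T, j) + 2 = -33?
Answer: -2978706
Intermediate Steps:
H(T, j) = -35 (H(T, j) = -2 - 33 = -35)
(H(-3, 42) + ((511 - 442) - 1836))*(2642 - 989) = (-35 + ((511 - 442) - 1836))*(2642 - 989) = (-35 + (69 - 1836))*1653 = (-35 - 1767)*1653 = -1802*1653 = -2978706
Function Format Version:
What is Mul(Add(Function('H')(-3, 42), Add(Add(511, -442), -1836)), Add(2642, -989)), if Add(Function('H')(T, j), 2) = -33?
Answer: -2978706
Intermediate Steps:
Function('H')(T, j) = -35 (Function('H')(T, j) = Add(-2, -33) = -35)
Mul(Add(Function('H')(-3, 42), Add(Add(511, -442), -1836)), Add(2642, -989)) = Mul(Add(-35, Add(Add(511, -442), -1836)), Add(2642, -989)) = Mul(Add(-35, Add(69, -1836)), 1653) = Mul(Add(-35, -1767), 1653) = Mul(-1802, 1653) = -2978706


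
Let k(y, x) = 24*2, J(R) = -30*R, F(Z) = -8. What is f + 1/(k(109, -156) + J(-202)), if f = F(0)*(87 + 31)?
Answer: -5765951/6108 ≈ -944.00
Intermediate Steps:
f = -944 (f = -8*(87 + 31) = -8*118 = -944)
k(y, x) = 48
f + 1/(k(109, -156) + J(-202)) = -944 + 1/(48 - 30*(-202)) = -944 + 1/(48 + 6060) = -944 + 1/6108 = -5765951/6108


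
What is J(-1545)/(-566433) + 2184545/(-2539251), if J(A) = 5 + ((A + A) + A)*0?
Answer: -12499101760/14528440017 ≈ -0.86032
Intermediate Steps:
J(A) = 5 (J(A) = 5 + (2*A + A)*0 = 5 + (3*A)*0 = 5 + 0 = 5)
J(-1545)/(-566433) + 2184545/(-2539251) = 5/(-566433) + 2184545/(-2539251) = 5*(-1/566433) + 2184545*(-1/2539251) = -5/566433 - 198595/230841 = -12499101760/14528440017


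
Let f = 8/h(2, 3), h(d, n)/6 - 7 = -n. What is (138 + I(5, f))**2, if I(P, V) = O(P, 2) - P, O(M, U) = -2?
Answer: 17161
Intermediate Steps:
h(d, n) = 42 - 6*n (h(d, n) = 42 + 6*(-n) = 42 - 6*n)
f = 1/3 (f = 8/(42 - 6*3) = 8/(42 - 18) = 8/24 = 8*(1/24) = 1/3 ≈ 0.33333)
I(P, V) = -2 - P
(138 + I(5, f))**2 = (138 + (-2 - 1*5))**2 = (138 + (-2 - 5))**2 = (138 - 7)**2 = 131**2 = 17161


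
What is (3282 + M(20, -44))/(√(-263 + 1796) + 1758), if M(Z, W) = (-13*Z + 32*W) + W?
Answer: 920020/1029677 - 1570*√1533/3089031 ≈ 0.87360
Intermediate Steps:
M(Z, W) = -13*Z + 33*W
(3282 + M(20, -44))/(√(-263 + 1796) + 1758) = (3282 + (-13*20 + 33*(-44)))/(√(-263 + 1796) + 1758) = (3282 + (-260 - 1452))/(√1533 + 1758) = (3282 - 1712)/(1758 + √1533) = 1570/(1758 + √1533)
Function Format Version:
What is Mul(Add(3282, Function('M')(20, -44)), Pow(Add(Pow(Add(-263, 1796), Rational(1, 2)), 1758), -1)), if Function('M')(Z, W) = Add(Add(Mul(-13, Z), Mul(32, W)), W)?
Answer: Add(Rational(920020, 1029677), Mul(Rational(-1570, 3089031), Pow(1533, Rational(1, 2)))) ≈ 0.87360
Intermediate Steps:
Function('M')(Z, W) = Add(Mul(-13, Z), Mul(33, W))
Mul(Add(3282, Function('M')(20, -44)), Pow(Add(Pow(Add(-263, 1796), Rational(1, 2)), 1758), -1)) = Mul(Add(3282, Add(Mul(-13, 20), Mul(33, -44))), Pow(Add(Pow(Add(-263, 1796), Rational(1, 2)), 1758), -1)) = Mul(Add(3282, Add(-260, -1452)), Pow(Add(Pow(1533, Rational(1, 2)), 1758), -1)) = Mul(Add(3282, -1712), Pow(Add(1758, Pow(1533, Rational(1, 2))), -1)) = Mul(1570, Pow(Add(1758, Pow(1533, Rational(1, 2))), -1))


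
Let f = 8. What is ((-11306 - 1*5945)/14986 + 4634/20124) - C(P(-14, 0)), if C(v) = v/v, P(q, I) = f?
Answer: -72411533/37697283 ≈ -1.9209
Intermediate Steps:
P(q, I) = 8
C(v) = 1
((-11306 - 1*5945)/14986 + 4634/20124) - C(P(-14, 0)) = ((-11306 - 1*5945)/14986 + 4634/20124) - 1*1 = ((-11306 - 5945)*(1/14986) + 4634*(1/20124)) - 1 = (-17251*1/14986 + 2317/10062) - 1 = (-17251/14986 + 2317/10062) - 1 = -34714250/37697283 - 1 = -72411533/37697283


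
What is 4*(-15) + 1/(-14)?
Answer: -841/14 ≈ -60.071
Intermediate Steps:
4*(-15) + 1/(-14) = -60 - 1/14 = -841/14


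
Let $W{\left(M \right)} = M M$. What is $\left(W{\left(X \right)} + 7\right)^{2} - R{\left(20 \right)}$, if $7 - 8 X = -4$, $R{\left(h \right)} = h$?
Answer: $\frac{241841}{4096} \approx 59.043$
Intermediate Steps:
$X = \frac{11}{8}$ ($X = \frac{7}{8} - - \frac{1}{2} = \frac{7}{8} + \frac{1}{2} = \frac{11}{8} \approx 1.375$)
$W{\left(M \right)} = M^{2}$
$\left(W{\left(X \right)} + 7\right)^{2} - R{\left(20 \right)} = \left(\left(\frac{11}{8}\right)^{2} + 7\right)^{2} - 20 = \left(\frac{121}{64} + 7\right)^{2} - 20 = \left(\frac{569}{64}\right)^{2} - 20 = \frac{323761}{4096} - 20 = \frac{241841}{4096}$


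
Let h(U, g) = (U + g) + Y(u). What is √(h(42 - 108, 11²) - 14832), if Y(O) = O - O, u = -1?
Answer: I*√14777 ≈ 121.56*I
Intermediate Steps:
Y(O) = 0
h(U, g) = U + g (h(U, g) = (U + g) + 0 = U + g)
√(h(42 - 108, 11²) - 14832) = √(((42 - 108) + 11²) - 14832) = √((-66 + 121) - 14832) = √(55 - 14832) = √(-14777) = I*√14777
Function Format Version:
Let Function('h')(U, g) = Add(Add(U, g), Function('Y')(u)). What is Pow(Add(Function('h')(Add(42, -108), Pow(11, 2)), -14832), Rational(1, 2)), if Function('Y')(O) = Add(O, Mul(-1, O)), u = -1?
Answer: Mul(I, Pow(14777, Rational(1, 2))) ≈ Mul(121.56, I)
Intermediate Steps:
Function('Y')(O) = 0
Function('h')(U, g) = Add(U, g) (Function('h')(U, g) = Add(Add(U, g), 0) = Add(U, g))
Pow(Add(Function('h')(Add(42, -108), Pow(11, 2)), -14832), Rational(1, 2)) = Pow(Add(Add(Add(42, -108), Pow(11, 2)), -14832), Rational(1, 2)) = Pow(Add(Add(-66, 121), -14832), Rational(1, 2)) = Pow(Add(55, -14832), Rational(1, 2)) = Pow(-14777, Rational(1, 2)) = Mul(I, Pow(14777, Rational(1, 2)))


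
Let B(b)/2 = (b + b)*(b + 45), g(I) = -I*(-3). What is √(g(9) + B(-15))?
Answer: 3*I*√197 ≈ 42.107*I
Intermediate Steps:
g(I) = 3*I
B(b) = 4*b*(45 + b) (B(b) = 2*((b + b)*(b + 45)) = 2*((2*b)*(45 + b)) = 2*(2*b*(45 + b)) = 4*b*(45 + b))
√(g(9) + B(-15)) = √(3*9 + 4*(-15)*(45 - 15)) = √(27 + 4*(-15)*30) = √(27 - 1800) = √(-1773) = 3*I*√197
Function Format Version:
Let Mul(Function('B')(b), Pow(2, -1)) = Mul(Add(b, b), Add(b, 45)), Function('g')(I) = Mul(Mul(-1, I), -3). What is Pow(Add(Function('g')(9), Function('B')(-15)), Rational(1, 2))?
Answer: Mul(3, I, Pow(197, Rational(1, 2))) ≈ Mul(42.107, I)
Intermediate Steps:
Function('g')(I) = Mul(3, I)
Function('B')(b) = Mul(4, b, Add(45, b)) (Function('B')(b) = Mul(2, Mul(Add(b, b), Add(b, 45))) = Mul(2, Mul(Mul(2, b), Add(45, b))) = Mul(2, Mul(2, b, Add(45, b))) = Mul(4, b, Add(45, b)))
Pow(Add(Function('g')(9), Function('B')(-15)), Rational(1, 2)) = Pow(Add(Mul(3, 9), Mul(4, -15, Add(45, -15))), Rational(1, 2)) = Pow(Add(27, Mul(4, -15, 30)), Rational(1, 2)) = Pow(Add(27, -1800), Rational(1, 2)) = Pow(-1773, Rational(1, 2)) = Mul(3, I, Pow(197, Rational(1, 2)))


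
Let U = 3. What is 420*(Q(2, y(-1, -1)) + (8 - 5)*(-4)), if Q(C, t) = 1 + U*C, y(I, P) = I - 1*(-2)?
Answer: -2100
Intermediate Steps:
y(I, P) = 2 + I (y(I, P) = I + 2 = 2 + I)
Q(C, t) = 1 + 3*C
420*(Q(2, y(-1, -1)) + (8 - 5)*(-4)) = 420*((1 + 3*2) + (8 - 5)*(-4)) = 420*((1 + 6) + 3*(-4)) = 420*(7 - 12) = 420*(-5) = -2100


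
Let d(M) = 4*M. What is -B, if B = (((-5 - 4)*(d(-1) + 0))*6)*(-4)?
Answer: 864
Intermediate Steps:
B = -864 (B = (((-5 - 4)*(4*(-1) + 0))*6)*(-4) = (-9*(-4 + 0)*6)*(-4) = (-9*(-4)*6)*(-4) = (36*6)*(-4) = 216*(-4) = -864)
-B = -1*(-864) = 864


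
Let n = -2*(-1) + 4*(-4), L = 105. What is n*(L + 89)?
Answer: -2716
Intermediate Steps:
n = -14 (n = 2 - 16 = -14)
n*(L + 89) = -14*(105 + 89) = -14*194 = -2716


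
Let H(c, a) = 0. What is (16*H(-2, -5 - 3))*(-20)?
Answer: 0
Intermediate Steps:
(16*H(-2, -5 - 3))*(-20) = (16*0)*(-20) = 0*(-20) = 0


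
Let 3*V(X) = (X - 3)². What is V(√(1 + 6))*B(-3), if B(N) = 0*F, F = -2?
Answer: 0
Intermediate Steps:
V(X) = (-3 + X)²/3 (V(X) = (X - 3)²/3 = (-3 + X)²/3)
B(N) = 0 (B(N) = 0*(-2) = 0)
V(√(1 + 6))*B(-3) = ((-3 + √(1 + 6))²/3)*0 = ((-3 + √7)²/3)*0 = 0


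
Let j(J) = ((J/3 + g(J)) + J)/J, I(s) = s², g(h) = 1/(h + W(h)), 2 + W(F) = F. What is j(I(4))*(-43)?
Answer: -27563/480 ≈ -57.423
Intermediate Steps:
W(F) = -2 + F
g(h) = 1/(-2 + 2*h) (g(h) = 1/(h + (-2 + h)) = 1/(-2 + 2*h))
j(J) = (1/(2*(-1 + J)) + 4*J/3)/J (j(J) = ((J/3 + 1/(2*(-1 + J))) + J)/J = ((1/(2*(-1 + J)) + J/3) + J)/J = (1/(2*(-1 + J)) + 4*J/3)/J)
j(I(4))*(-43) = ((3 + 8*4²*(-1 + 4²))/(6*(4²)*(-1 + 4²)))*(-43) = ((⅙)*(3 + 8*16*(-1 + 16))/(16*(-1 + 16)))*(-43) = ((⅙)*(1/16)*(3 + 8*16*15)/15)*(-43) = ((⅙)*(1/16)*(1/15)*(3 + 1920))*(-43) = ((⅙)*(1/16)*(1/15)*1923)*(-43) = (641/480)*(-43) = -27563/480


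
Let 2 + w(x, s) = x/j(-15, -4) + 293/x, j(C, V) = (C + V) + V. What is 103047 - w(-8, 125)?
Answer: 18967691/184 ≈ 1.0309e+5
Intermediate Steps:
j(C, V) = C + 2*V
w(x, s) = -2 + 293/x - x/23 (w(x, s) = -2 + (x/(-15 + 2*(-4)) + 293/x) = -2 + (x/(-15 - 8) + 293/x) = -2 + (x/(-23) + 293/x) = -2 + (x*(-1/23) + 293/x) = -2 + (-x/23 + 293/x) = -2 + (293/x - x/23) = -2 + 293/x - x/23)
103047 - w(-8, 125) = 103047 - (-2 + 293/(-8) - 1/23*(-8)) = 103047 - (-2 + 293*(-1/8) + 8/23) = 103047 - (-2 - 293/8 + 8/23) = 103047 - 1*(-7043/184) = 103047 + 7043/184 = 18967691/184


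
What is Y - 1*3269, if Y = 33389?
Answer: 30120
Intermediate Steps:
Y - 1*3269 = 33389 - 1*3269 = 33389 - 3269 = 30120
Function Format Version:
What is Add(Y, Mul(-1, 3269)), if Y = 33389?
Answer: 30120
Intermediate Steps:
Add(Y, Mul(-1, 3269)) = Add(33389, Mul(-1, 3269)) = Add(33389, -3269) = 30120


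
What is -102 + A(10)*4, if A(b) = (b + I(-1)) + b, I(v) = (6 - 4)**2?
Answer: -6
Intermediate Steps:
I(v) = 4 (I(v) = 2**2 = 4)
A(b) = 4 + 2*b (A(b) = (b + 4) + b = (4 + b) + b = 4 + 2*b)
-102 + A(10)*4 = -102 + (4 + 2*10)*4 = -102 + (4 + 20)*4 = -102 + 24*4 = -102 + 96 = -6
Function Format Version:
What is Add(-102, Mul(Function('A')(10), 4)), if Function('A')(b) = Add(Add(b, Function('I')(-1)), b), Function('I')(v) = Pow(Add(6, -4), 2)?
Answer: -6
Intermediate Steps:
Function('I')(v) = 4 (Function('I')(v) = Pow(2, 2) = 4)
Function('A')(b) = Add(4, Mul(2, b)) (Function('A')(b) = Add(Add(b, 4), b) = Add(Add(4, b), b) = Add(4, Mul(2, b)))
Add(-102, Mul(Function('A')(10), 4)) = Add(-102, Mul(Add(4, Mul(2, 10)), 4)) = Add(-102, Mul(Add(4, 20), 4)) = Add(-102, Mul(24, 4)) = Add(-102, 96) = -6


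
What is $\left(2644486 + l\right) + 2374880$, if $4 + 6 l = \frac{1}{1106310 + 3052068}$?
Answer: $\frac{125234510256577}{24950268} \approx 5.0194 \cdot 10^{6}$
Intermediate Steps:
$l = - \frac{16633511}{24950268}$ ($l = - \frac{2}{3} + \frac{1}{6 \left(1106310 + 3052068\right)} = - \frac{2}{3} + \frac{1}{6 \cdot 4158378} = - \frac{2}{3} + \frac{1}{6} \cdot \frac{1}{4158378} = - \frac{2}{3} + \frac{1}{24950268} = - \frac{16633511}{24950268} \approx -0.66667$)
$\left(2644486 + l\right) + 2374880 = \left(2644486 - \frac{16633511}{24950268}\right) + 2374880 = \frac{65980617788737}{24950268} + 2374880 = \frac{125234510256577}{24950268}$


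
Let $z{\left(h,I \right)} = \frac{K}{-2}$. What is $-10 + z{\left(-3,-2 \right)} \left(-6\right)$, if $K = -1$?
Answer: $-13$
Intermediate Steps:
$z{\left(h,I \right)} = \frac{1}{2}$ ($z{\left(h,I \right)} = - \frac{1}{-2} = \left(-1\right) \left(- \frac{1}{2}\right) = \frac{1}{2}$)
$-10 + z{\left(-3,-2 \right)} \left(-6\right) = -10 + \frac{1}{2} \left(-6\right) = -10 - 3 = -13$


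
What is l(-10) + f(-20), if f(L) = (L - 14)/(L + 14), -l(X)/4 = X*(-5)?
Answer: -583/3 ≈ -194.33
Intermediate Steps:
l(X) = 20*X (l(X) = -4*X*(-5) = -(-20)*X = 20*X)
f(L) = (-14 + L)/(14 + L)
l(-10) + f(-20) = 20*(-10) + (-14 - 20)/(14 - 20) = -200 - 34/(-6) = -200 - ⅙*(-34) = -200 + 17/3 = -583/3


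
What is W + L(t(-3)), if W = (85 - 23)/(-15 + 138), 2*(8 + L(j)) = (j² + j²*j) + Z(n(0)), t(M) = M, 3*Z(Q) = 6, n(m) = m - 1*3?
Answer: -1906/123 ≈ -15.496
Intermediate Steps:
n(m) = -3 + m (n(m) = m - 3 = -3 + m)
Z(Q) = 2 (Z(Q) = (⅓)*6 = 2)
L(j) = -7 + j²/2 + j³/2 (L(j) = -8 + ((j² + j²*j) + 2)/2 = -8 + ((j² + j³) + 2)/2 = -8 + (2 + j² + j³)/2 = -8 + (1 + j²/2 + j³/2) = -7 + j²/2 + j³/2)
W = 62/123 ≈ 0.50406
W + L(t(-3)) = 62/123 + (-7 + (½)*(-3)² + (½)*(-3)³) = 62/123 + (-7 + (½)*9 + (½)*(-27)) = 62/123 + (-7 + 9/2 - 27/2) = 62/123 - 16 = -1906/123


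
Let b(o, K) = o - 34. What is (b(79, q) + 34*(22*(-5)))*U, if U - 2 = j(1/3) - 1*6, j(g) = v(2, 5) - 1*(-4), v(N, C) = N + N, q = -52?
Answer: -14780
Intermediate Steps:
v(N, C) = 2*N
j(g) = 8 (j(g) = 2*2 - 1*(-4) = 4 + 4 = 8)
b(o, K) = -34 + o
U = 4 (U = 2 + (8 - 1*6) = 2 + (8 - 6) = 2 + 2 = 4)
(b(79, q) + 34*(22*(-5)))*U = ((-34 + 79) + 34*(22*(-5)))*4 = (45 + 34*(-110))*4 = (45 - 3740)*4 = -3695*4 = -14780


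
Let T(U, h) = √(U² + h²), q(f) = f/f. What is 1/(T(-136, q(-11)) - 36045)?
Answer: -36045/1299223528 - √18497/1299223528 ≈ -2.7848e-5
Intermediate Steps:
q(f) = 1
1/(T(-136, q(-11)) - 36045) = 1/(√((-136)² + 1²) - 36045) = 1/(√(18496 + 1) - 36045) = 1/(√18497 - 36045) = 1/(-36045 + √18497)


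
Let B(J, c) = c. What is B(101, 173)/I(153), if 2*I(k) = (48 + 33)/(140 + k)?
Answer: 101378/81 ≈ 1251.6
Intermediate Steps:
I(k) = 81/(2*(140 + k)) (I(k) = ((48 + 33)/(140 + k))/2 = (81/(140 + k))/2 = 81/(2*(140 + k)))
B(101, 173)/I(153) = 173/((81/(2*(140 + 153)))) = 173/(((81/2)/293)) = 173/(((81/2)*(1/293))) = 173/(81/586) = 173*(586/81) = 101378/81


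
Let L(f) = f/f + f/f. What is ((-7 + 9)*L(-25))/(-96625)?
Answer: -4/96625 ≈ -4.1397e-5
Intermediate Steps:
L(f) = 2 (L(f) = 1 + 1 = 2)
((-7 + 9)*L(-25))/(-96625) = ((-7 + 9)*2)/(-96625) = (2*2)*(-1/96625) = 4*(-1/96625) = -4/96625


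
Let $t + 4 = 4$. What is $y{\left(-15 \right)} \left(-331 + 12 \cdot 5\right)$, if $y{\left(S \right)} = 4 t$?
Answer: $0$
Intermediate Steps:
$t = 0$ ($t = -4 + 4 = 0$)
$y{\left(S \right)} = 0$ ($y{\left(S \right)} = 4 \cdot 0 = 0$)
$y{\left(-15 \right)} \left(-331 + 12 \cdot 5\right) = 0 \left(-331 + 12 \cdot 5\right) = 0 \left(-331 + 60\right) = 0 \left(-271\right) = 0$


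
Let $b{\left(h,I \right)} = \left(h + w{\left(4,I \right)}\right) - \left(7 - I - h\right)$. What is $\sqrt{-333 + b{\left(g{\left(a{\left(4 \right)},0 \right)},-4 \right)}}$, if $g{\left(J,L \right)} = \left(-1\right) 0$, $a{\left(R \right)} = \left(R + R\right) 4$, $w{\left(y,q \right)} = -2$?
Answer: $i \sqrt{346} \approx 18.601 i$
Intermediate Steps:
$a{\left(R \right)} = 8 R$ ($a{\left(R \right)} = 2 R 4 = 8 R$)
$g{\left(J,L \right)} = 0$
$b{\left(h,I \right)} = -9 + I + 2 h$ ($b{\left(h,I \right)} = \left(h - 2\right) - \left(7 - I - h\right) = \left(-2 + h\right) - \left(7 - I - h\right) = \left(-2 + h\right) + \left(-7 + I + h\right) = -9 + I + 2 h$)
$\sqrt{-333 + b{\left(g{\left(a{\left(4 \right)},0 \right)},-4 \right)}} = \sqrt{-333 - 13} = \sqrt{-346} = i \sqrt{346}$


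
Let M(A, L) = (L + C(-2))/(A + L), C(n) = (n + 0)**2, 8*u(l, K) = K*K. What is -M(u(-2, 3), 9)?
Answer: -104/81 ≈ -1.2840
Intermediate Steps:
u(l, K) = K**2/8 (u(l, K) = (K*K)/8 = K**2/8)
C(n) = n**2
M(A, L) = (4 + L)/(A + L) (M(A, L) = (L + (-2)**2)/(A + L) = (L + 4)/(A + L) = (4 + L)/(A + L))
-M(u(-2, 3), 9) = -(4 + 9)/((1/8)*3**2 + 9) = -13/((1/8)*9 + 9) = -13/(9/8 + 9) = -13/81/8 = -8*13/81 = -1*104/81 = -104/81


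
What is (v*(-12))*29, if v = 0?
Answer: 0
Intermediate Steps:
(v*(-12))*29 = (0*(-12))*29 = 0*29 = 0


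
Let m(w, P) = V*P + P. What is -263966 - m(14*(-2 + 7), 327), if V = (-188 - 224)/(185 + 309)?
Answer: -65213009/247 ≈ -2.6402e+5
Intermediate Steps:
V = -206/247 (V = -412/494 = -412*1/494 = -206/247 ≈ -0.83401)
m(w, P) = 41*P/247 (m(w, P) = -206*P/247 + P = 41*P/247)
-263966 - m(14*(-2 + 7), 327) = -263966 - 41*327/247 = -263966 - 1*13407/247 = -263966 - 13407/247 = -65213009/247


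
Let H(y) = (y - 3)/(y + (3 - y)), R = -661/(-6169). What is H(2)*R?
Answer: -661/18507 ≈ -0.035716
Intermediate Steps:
R = 661/6169 (R = -661*(-1/6169) = 661/6169 ≈ 0.10715)
H(y) = -1 + y/3 (H(y) = (-3 + y)/3 = (-3 + y)*(⅓) = -1 + y/3)
H(2)*R = (-1 + (⅓)*2)*(661/6169) = (-1 + ⅔)*(661/6169) = -⅓*661/6169 = -661/18507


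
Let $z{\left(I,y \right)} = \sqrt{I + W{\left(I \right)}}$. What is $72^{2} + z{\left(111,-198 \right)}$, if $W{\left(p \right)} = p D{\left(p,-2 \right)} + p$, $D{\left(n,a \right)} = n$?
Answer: $5184 + \sqrt{12543} \approx 5296.0$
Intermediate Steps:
$W{\left(p \right)} = p + p^{2}$ ($W{\left(p \right)} = p p + p = p^{2} + p = p + p^{2}$)
$z{\left(I,y \right)} = \sqrt{I + I \left(1 + I\right)}$
$72^{2} + z{\left(111,-198 \right)} = 72^{2} + \sqrt{111 \left(2 + 111\right)} = 5184 + \sqrt{111 \cdot 113} = 5184 + \sqrt{12543}$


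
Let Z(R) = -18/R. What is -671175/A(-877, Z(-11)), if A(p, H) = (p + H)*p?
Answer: -7382925/8444633 ≈ -0.87427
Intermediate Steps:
A(p, H) = p*(H + p) (A(p, H) = (H + p)*p = p*(H + p))
-671175/A(-877, Z(-11)) = -671175*(-1/(877*(-18/(-11) - 877))) = -671175*(-1/(877*(-18*(-1/11) - 877))) = -671175*(-1/(877*(18/11 - 877))) = -671175/((-877*(-9629/11))) = -671175/8444633/11 = -671175*11/8444633 = -7382925/8444633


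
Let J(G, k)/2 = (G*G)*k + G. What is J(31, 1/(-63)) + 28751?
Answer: 1813297/63 ≈ 28783.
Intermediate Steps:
J(G, k) = 2*G + 2*k*G**2 (J(G, k) = 2*((G*G)*k + G) = 2*(G**2*k + G) = 2*(k*G**2 + G) = 2*(G + k*G**2) = 2*G + 2*k*G**2)
J(31, 1/(-63)) + 28751 = 2*31*(1 + 31/(-63)) + 28751 = 2*31*(1 + 31*(-1/63)) + 28751 = 2*31*(1 - 31/63) + 28751 = 2*31*(32/63) + 28751 = 1984/63 + 28751 = 1813297/63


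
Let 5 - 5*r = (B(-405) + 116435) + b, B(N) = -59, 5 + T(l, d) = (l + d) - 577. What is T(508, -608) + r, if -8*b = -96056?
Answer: -131788/5 ≈ -26358.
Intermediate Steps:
b = 12007 (b = -⅛*(-96056) = 12007)
T(l, d) = -582 + d + l (T(l, d) = -5 + ((l + d) - 577) = -5 + ((d + l) - 577) = -5 + (-577 + d + l) = -582 + d + l)
r = -128378/5 (r = 1 - ((-59 + 116435) + 12007)/5 = 1 - (116376 + 12007)/5 = 1 - ⅕*128383 = 1 - 128383/5 = -128378/5 ≈ -25676.)
T(508, -608) + r = (-582 - 608 + 508) - 128378/5 = -682 - 128378/5 = -131788/5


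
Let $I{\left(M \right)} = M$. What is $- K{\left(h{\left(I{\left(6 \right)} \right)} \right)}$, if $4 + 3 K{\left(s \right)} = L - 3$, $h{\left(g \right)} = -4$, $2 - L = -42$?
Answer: $- \frac{37}{3} \approx -12.333$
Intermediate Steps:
$L = 44$ ($L = 2 - -42 = 2 + 42 = 44$)
$K{\left(s \right)} = \frac{37}{3}$ ($K{\left(s \right)} = - \frac{4}{3} + \frac{44 - 3}{3} = - \frac{4}{3} + \frac{1}{3} \cdot 41 = - \frac{4}{3} + \frac{41}{3} = \frac{37}{3}$)
$- K{\left(h{\left(I{\left(6 \right)} \right)} \right)} = \left(-1\right) \frac{37}{3} = - \frac{37}{3}$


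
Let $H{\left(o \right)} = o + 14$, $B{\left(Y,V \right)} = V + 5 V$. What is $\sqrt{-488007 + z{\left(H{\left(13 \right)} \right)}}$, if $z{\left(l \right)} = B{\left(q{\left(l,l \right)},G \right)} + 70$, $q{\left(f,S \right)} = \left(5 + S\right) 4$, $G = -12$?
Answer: $i \sqrt{488009} \approx 698.58 i$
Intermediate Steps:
$q{\left(f,S \right)} = 20 + 4 S$
$B{\left(Y,V \right)} = 6 V$
$H{\left(o \right)} = 14 + o$
$z{\left(l \right)} = -2$ ($z{\left(l \right)} = 6 \left(-12\right) + 70 = -72 + 70 = -2$)
$\sqrt{-488007 + z{\left(H{\left(13 \right)} \right)}} = \sqrt{-488007 - 2} = \sqrt{-488009} = i \sqrt{488009}$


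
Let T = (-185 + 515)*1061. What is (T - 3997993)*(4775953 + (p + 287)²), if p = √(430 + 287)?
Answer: -17725108583657 - 2093873362*√717 ≈ -1.7781e+13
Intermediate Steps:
T = 350130 (T = 330*1061 = 350130)
p = √717 ≈ 26.777
(T - 3997993)*(4775953 + (p + 287)²) = (350130 - 3997993)*(4775953 + (√717 + 287)²) = -3647863*(4775953 + (287 + √717)²) = -17422022238439 - 3647863*(287 + √717)²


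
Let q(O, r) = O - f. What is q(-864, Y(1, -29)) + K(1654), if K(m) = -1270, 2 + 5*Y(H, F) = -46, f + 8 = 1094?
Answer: -3220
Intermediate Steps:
f = 1086 (f = -8 + 1094 = 1086)
Y(H, F) = -48/5 (Y(H, F) = -2/5 + (1/5)*(-46) = -2/5 - 46/5 = -48/5)
q(O, r) = -1086 + O (q(O, r) = O - 1*1086 = O - 1086 = -1086 + O)
q(-864, Y(1, -29)) + K(1654) = (-1086 - 864) - 1270 = -1950 - 1270 = -3220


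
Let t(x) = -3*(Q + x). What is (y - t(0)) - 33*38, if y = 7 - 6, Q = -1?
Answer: -1256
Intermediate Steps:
t(x) = 3 - 3*x (t(x) = -3*(-1 + x) = 3 - 3*x)
y = 1
(y - t(0)) - 33*38 = (1 - (3 - 3*0)) - 33*38 = (1 - (3 + 0)) - 1254 = (1 - 1*3) - 1254 = (1 - 3) - 1254 = -2 - 1254 = -1256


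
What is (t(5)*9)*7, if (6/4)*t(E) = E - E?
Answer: 0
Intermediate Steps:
t(E) = 0 (t(E) = 2*(E - E)/3 = (⅔)*0 = 0)
(t(5)*9)*7 = (0*9)*7 = 0*7 = 0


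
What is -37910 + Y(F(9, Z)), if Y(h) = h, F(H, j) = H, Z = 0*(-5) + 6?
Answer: -37901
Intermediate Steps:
Z = 6 (Z = 0 + 6 = 6)
-37910 + Y(F(9, Z)) = -37910 + 9 = -37901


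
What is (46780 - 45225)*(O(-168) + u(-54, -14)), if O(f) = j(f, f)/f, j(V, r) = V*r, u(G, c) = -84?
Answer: -391860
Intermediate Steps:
O(f) = f (O(f) = (f*f)/f = f²/f = f)
(46780 - 45225)*(O(-168) + u(-54, -14)) = (46780 - 45225)*(-168 - 84) = 1555*(-252) = -391860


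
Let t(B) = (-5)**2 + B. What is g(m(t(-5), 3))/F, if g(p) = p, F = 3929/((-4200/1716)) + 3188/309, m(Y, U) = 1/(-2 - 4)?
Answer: 18025/172494923 ≈ 0.00010450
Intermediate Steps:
t(B) = 25 + B
m(Y, U) = -1/6 (m(Y, U) = 1/(-6) = -1/6)
F = -172494923/108150 (F = 3929/((-4200*1/1716)) + 3188*(1/309) = 3929/(-350/143) + 3188/309 = 3929*(-143/350) + 3188/309 = -561847/350 + 3188/309 = -172494923/108150 ≈ -1595.0)
g(m(t(-5), 3))/F = -1/(6*(-172494923/108150)) = -1/6*(-108150/172494923) = 18025/172494923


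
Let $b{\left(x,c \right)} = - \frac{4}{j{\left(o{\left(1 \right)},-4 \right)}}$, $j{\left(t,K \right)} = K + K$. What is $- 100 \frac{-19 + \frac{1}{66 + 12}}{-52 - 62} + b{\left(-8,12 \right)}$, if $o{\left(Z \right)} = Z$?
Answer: $- \frac{71827}{4446} \approx -16.155$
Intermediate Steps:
$j{\left(t,K \right)} = 2 K$
$b{\left(x,c \right)} = \frac{1}{2}$ ($b{\left(x,c \right)} = - \frac{4}{2 \left(-4\right)} = - \frac{4}{-8} = \left(-4\right) \left(- \frac{1}{8}\right) = \frac{1}{2}$)
$- 100 \frac{-19 + \frac{1}{66 + 12}}{-52 - 62} + b{\left(-8,12 \right)} = - 100 \frac{-19 + \frac{1}{66 + 12}}{-52 - 62} + \frac{1}{2} = - 100 \frac{-19 + \frac{1}{78}}{-114} + \frac{1}{2} = - 100 \left(-19 + \frac{1}{78}\right) \left(- \frac{1}{114}\right) + \frac{1}{2} = - 100 \left(\left(- \frac{1481}{78}\right) \left(- \frac{1}{114}\right)\right) + \frac{1}{2} = \left(-100\right) \frac{1481}{8892} + \frac{1}{2} = - \frac{37025}{2223} + \frac{1}{2} = - \frac{71827}{4446}$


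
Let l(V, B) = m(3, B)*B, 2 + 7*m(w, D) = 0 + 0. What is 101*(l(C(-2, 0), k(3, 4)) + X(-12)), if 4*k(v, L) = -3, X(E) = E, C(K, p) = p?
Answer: -16665/14 ≈ -1190.4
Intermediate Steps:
m(w, D) = -2/7 (m(w, D) = -2/7 + (0 + 0)/7 = -2/7 + (1/7)*0 = -2/7 + 0 = -2/7)
k(v, L) = -3/4 (k(v, L) = (1/4)*(-3) = -3/4)
l(V, B) = -2*B/7
101*(l(C(-2, 0), k(3, 4)) + X(-12)) = 101*(-2/7*(-3/4) - 12) = 101*(3/14 - 12) = 101*(-165/14) = -16665/14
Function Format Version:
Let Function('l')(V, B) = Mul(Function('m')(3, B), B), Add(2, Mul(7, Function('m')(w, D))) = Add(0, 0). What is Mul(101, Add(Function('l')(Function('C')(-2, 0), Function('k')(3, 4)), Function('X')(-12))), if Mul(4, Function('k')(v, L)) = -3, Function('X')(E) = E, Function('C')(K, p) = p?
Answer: Rational(-16665, 14) ≈ -1190.4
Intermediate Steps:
Function('m')(w, D) = Rational(-2, 7) (Function('m')(w, D) = Add(Rational(-2, 7), Mul(Rational(1, 7), Add(0, 0))) = Add(Rational(-2, 7), Mul(Rational(1, 7), 0)) = Add(Rational(-2, 7), 0) = Rational(-2, 7))
Function('k')(v, L) = Rational(-3, 4) (Function('k')(v, L) = Mul(Rational(1, 4), -3) = Rational(-3, 4))
Function('l')(V, B) = Mul(Rational(-2, 7), B)
Mul(101, Add(Function('l')(Function('C')(-2, 0), Function('k')(3, 4)), Function('X')(-12))) = Mul(101, Add(Mul(Rational(-2, 7), Rational(-3, 4)), -12)) = Mul(101, Add(Rational(3, 14), -12)) = Mul(101, Rational(-165, 14)) = Rational(-16665, 14)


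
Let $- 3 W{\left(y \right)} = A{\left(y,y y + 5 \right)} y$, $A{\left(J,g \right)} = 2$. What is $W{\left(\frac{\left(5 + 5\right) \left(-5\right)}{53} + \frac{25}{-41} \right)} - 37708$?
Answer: $- \frac{81937234}{2173} \approx -37707.0$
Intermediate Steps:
$W{\left(y \right)} = - \frac{2 y}{3}$
$W{\left(\frac{\left(5 + 5\right) \left(-5\right)}{53} + \frac{25}{-41} \right)} - 37708 = - \frac{2 \left(\frac{\left(5 + 5\right) \left(-5\right)}{53} + \frac{25}{-41}\right)}{3} - 37708 = - \frac{2 \left(10 \left(-5\right) \frac{1}{53} + 25 \left(- \frac{1}{41}\right)\right)}{3} - 37708 = - \frac{2 \left(\left(-50\right) \frac{1}{53} - \frac{25}{41}\right)}{3} - 37708 = - \frac{2 \left(- \frac{50}{53} - \frac{25}{41}\right)}{3} - 37708 = \left(- \frac{2}{3}\right) \left(- \frac{3375}{2173}\right) - 37708 = \frac{2250}{2173} - 37708 = - \frac{81937234}{2173}$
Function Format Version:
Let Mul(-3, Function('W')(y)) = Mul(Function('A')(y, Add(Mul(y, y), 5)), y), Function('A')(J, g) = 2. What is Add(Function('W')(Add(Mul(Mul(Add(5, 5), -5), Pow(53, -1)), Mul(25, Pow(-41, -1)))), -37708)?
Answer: Rational(-81937234, 2173) ≈ -37707.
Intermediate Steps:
Function('W')(y) = Mul(Rational(-2, 3), y) (Function('W')(y) = Mul(Rational(-1, 3), Mul(2, y)) = Mul(Rational(-2, 3), y))
Add(Function('W')(Add(Mul(Mul(Add(5, 5), -5), Pow(53, -1)), Mul(25, Pow(-41, -1)))), -37708) = Add(Mul(Rational(-2, 3), Add(Mul(Mul(Add(5, 5), -5), Pow(53, -1)), Mul(25, Pow(-41, -1)))), -37708) = Add(Mul(Rational(-2, 3), Add(Mul(Mul(10, -5), Rational(1, 53)), Mul(25, Rational(-1, 41)))), -37708) = Add(Mul(Rational(-2, 3), Add(Mul(-50, Rational(1, 53)), Rational(-25, 41))), -37708) = Add(Mul(Rational(-2, 3), Add(Rational(-50, 53), Rational(-25, 41))), -37708) = Add(Mul(Rational(-2, 3), Rational(-3375, 2173)), -37708) = Add(Rational(2250, 2173), -37708) = Rational(-81937234, 2173)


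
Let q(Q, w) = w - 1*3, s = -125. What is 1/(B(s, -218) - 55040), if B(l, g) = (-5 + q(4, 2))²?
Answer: -1/55004 ≈ -1.8180e-5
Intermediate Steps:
q(Q, w) = -3 + w (q(Q, w) = w - 3 = -3 + w)
B(l, g) = 36 (B(l, g) = (-5 + (-3 + 2))² = (-5 - 1)² = (-6)² = 36)
1/(B(s, -218) - 55040) = 1/(36 - 55040) = 1/(-55004) = -1/55004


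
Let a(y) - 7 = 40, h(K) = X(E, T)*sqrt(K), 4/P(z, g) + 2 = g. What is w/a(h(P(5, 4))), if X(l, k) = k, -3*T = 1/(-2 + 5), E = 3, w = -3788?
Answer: -3788/47 ≈ -80.596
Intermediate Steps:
P(z, g) = 4/(-2 + g)
T = -1/9 (T = -1/(3*(-2 + 5)) = -1/3/3 = -1/3*1/3 = -1/9 ≈ -0.11111)
h(K) = -sqrt(K)/9
a(y) = 47 (a(y) = 7 + 40 = 47)
w/a(h(P(5, 4))) = -3788/47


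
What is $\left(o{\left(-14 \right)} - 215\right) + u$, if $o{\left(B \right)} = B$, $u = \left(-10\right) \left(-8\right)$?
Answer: $-149$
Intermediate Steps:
$u = 80$
$\left(o{\left(-14 \right)} - 215\right) + u = \left(-14 - 215\right) + 80 = -229 + 80 = -149$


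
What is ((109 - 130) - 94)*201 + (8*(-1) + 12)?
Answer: -23111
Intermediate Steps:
((109 - 130) - 94)*201 + (8*(-1) + 12) = (-21 - 94)*201 + (-8 + 12) = -115*201 + 4 = -23115 + 4 = -23111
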